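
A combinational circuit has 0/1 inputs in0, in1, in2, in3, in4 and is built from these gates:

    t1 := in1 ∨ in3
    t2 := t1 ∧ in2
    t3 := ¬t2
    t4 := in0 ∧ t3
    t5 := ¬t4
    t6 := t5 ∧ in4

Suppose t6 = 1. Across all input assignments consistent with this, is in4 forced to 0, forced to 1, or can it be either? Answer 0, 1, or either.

t6 = t5 ∧ in4 must be 1, so both t5 = 1 and in4 = 1.
Every assignment with t6 = 1 has in4 = 1; there are 11 such assignment(s).

1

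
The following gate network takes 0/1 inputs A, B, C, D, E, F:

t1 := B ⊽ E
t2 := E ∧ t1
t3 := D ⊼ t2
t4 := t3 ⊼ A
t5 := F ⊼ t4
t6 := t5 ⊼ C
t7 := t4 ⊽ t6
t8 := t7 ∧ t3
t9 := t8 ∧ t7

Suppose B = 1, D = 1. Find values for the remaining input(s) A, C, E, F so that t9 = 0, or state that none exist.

A=1, C=0, E=0, F=0

Check with B = 1, D = 1 and A=1, C=0, E=0, F=0:
t1 = B ⊽ E = 1 ⊽ 0 = 0
t2 = E ∧ t1 = 0 ∧ 0 = 0
t3 = D ⊼ t2 = 1 ⊼ 0 = 1
t4 = t3 ⊼ A = 1 ⊼ 1 = 0
t5 = F ⊼ t4 = 0 ⊼ 0 = 1
t6 = t5 ⊼ C = 1 ⊼ 0 = 1
t7 = t4 ⊽ t6 = 0 ⊽ 1 = 0
t8 = t7 ∧ t3 = 0 ∧ 1 = 0
t9 = t8 ∧ t7 = 0 ∧ 0 = 0
So t9 = 0.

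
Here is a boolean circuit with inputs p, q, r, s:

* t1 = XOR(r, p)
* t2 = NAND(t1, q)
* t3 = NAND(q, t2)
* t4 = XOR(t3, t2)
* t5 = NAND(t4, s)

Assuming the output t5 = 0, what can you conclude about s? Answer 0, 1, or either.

1

t5 = NAND(t4, s) must be 0, so both t4 = 1 and s = 1.
Every assignment with t5 = 0 has s = 1; there are 4 such assignment(s).
  p=0, q=1, r=0, s=1
  p=0, q=1, r=1, s=1
  p=1, q=1, r=0, s=1
  p=1, q=1, r=1, s=1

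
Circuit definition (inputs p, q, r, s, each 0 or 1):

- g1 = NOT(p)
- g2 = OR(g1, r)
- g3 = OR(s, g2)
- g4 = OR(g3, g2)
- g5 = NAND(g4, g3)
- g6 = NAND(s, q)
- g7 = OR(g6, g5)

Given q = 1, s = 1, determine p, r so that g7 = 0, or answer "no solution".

Check with q = 1, s = 1 and p=0, r=1:
g1 = NOT(p) = NOT 0 = 1
g2 = OR(g1, r) = OR(1, 1) = 1
g3 = OR(s, g2) = OR(1, 1) = 1
g4 = OR(g3, g2) = OR(1, 1) = 1
g5 = NAND(g4, g3) = NAND(1, 1) = 0
g6 = NAND(s, q) = NAND(1, 1) = 0
g7 = OR(g6, g5) = OR(0, 0) = 0
So g7 = 0.

p=0 r=1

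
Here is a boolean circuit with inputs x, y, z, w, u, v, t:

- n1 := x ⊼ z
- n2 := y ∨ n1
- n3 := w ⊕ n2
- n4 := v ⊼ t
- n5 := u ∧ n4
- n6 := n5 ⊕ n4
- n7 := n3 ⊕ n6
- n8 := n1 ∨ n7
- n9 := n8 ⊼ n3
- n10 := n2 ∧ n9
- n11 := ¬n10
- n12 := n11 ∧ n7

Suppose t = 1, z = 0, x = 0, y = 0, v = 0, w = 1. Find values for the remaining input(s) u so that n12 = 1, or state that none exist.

With t = 1, z = 0, x = 0, y = 0, v = 0, w = 1 fixed, none of the 2 settings of u give n12 = 1.
For example, with u=1:
n1 = x ⊼ z = 0 ⊼ 0 = 1
n2 = y ∨ n1 = 0 ∨ 1 = 1
n3 = w ⊕ n2 = 1 ⊕ 1 = 0
n4 = v ⊼ t = 0 ⊼ 1 = 1
n5 = u ∧ n4 = 1 ∧ 1 = 1
n6 = n5 ⊕ n4 = 1 ⊕ 1 = 0
n7 = n3 ⊕ n6 = 0 ⊕ 0 = 0
n8 = n1 ∨ n7 = 1 ∨ 0 = 1
n9 = n8 ⊼ n3 = 1 ⊼ 0 = 1
n10 = n2 ∧ n9 = 1 ∧ 1 = 1
n11 = ¬n10 = ¬1 = 0
n12 = n11 ∧ n7 = 0 ∧ 0 = 0
giving n12 = 0 ≠ 1.

no solution exists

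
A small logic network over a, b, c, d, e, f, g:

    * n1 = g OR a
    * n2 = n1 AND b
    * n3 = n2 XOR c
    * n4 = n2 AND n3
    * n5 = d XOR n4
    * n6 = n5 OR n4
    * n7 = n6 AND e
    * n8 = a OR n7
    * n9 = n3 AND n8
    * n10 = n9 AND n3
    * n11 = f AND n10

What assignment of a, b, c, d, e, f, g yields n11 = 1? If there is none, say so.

a=1 b=1 c=0 d=1 e=0 f=1 g=1

Check with a=1 b=1 c=0 d=1 e=0 f=1 g=1:
n1 = g OR a = 1 OR 1 = 1
n2 = n1 AND b = 1 AND 1 = 1
n3 = n2 XOR c = 1 XOR 0 = 1
n4 = n2 AND n3 = 1 AND 1 = 1
n5 = d XOR n4 = 1 XOR 1 = 0
n6 = n5 OR n4 = 0 OR 1 = 1
n7 = n6 AND e = 1 AND 0 = 0
n8 = a OR n7 = 1 OR 0 = 1
n9 = n3 AND n8 = 1 AND 1 = 1
n10 = n9 AND n3 = 1 AND 1 = 1
n11 = f AND n10 = 1 AND 1 = 1
So n11 = 1 as required.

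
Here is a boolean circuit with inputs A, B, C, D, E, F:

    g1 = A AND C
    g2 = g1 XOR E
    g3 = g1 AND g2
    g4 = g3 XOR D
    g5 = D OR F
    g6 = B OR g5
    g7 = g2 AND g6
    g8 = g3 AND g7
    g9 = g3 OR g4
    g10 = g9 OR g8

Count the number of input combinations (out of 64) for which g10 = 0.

g10 = g9 OR g8 must be 0, so both g9 = 0 and g8 = 0.
Enumerating the 64 input combinations, 28 give g10 = 0 and 36 give g10 = 1.

28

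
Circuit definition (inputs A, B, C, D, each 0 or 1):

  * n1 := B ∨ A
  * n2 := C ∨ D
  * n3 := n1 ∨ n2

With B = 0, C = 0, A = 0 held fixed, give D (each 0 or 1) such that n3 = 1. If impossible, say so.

n3 = n1 ∨ n2 must be 1, so at least one of n1, n2 is 1.
Check with B = 0, C = 0, A = 0 and D=1:
n1 = B ∨ A = 0 ∨ 0 = 0
n2 = C ∨ D = 0 ∨ 1 = 1
n3 = n1 ∨ n2 = 0 ∨ 1 = 1
So n3 = 1.

D=1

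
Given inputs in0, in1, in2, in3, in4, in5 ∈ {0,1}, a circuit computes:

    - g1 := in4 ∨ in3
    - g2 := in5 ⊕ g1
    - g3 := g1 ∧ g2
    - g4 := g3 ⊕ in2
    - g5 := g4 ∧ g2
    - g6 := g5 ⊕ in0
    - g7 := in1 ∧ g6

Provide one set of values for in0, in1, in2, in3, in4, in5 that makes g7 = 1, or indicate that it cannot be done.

in0=1, in1=1, in2=1, in3=1, in4=1, in5=1

Check with in0=1, in1=1, in2=1, in3=1, in4=1, in5=1:
g1 = in4 ∨ in3 = 1 ∨ 1 = 1
g2 = in5 ⊕ g1 = 1 ⊕ 1 = 0
g3 = g1 ∧ g2 = 1 ∧ 0 = 0
g4 = g3 ⊕ in2 = 0 ⊕ 1 = 1
g5 = g4 ∧ g2 = 1 ∧ 0 = 0
g6 = g5 ⊕ in0 = 0 ⊕ 1 = 1
g7 = in1 ∧ g6 = 1 ∧ 1 = 1
So g7 = 1 as required.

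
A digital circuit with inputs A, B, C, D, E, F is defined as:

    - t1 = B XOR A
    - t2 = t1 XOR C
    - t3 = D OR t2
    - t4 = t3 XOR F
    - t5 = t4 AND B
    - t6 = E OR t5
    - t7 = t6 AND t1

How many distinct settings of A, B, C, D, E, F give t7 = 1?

20

t7 = t6 AND t1 must be 1, so both t6 = 1 and t1 = 1.
Enumerating the 64 input combinations, 20 give t7 = 1 and 44 give t7 = 0.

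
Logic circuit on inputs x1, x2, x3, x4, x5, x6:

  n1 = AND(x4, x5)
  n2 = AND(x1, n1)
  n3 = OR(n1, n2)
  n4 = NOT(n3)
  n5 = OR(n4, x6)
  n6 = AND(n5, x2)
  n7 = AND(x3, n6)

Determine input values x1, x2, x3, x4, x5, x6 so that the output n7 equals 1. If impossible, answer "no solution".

x1=1, x2=1, x3=1, x4=1, x5=0, x6=1

n7 = AND(x3, n6) must be 1, so both x3 = 1 and n6 = 1.
n6 = AND(n5, x2) must be 1, so both n5 = 1 and x2 = 1.
n5 = OR(n4, x6) must be 1, so at least one of n4, x6 is 1.
Check with x1=1, x2=1, x3=1, x4=1, x5=0, x6=1:
n1 = AND(x4, x5) = AND(1, 0) = 0
n2 = AND(x1, n1) = AND(1, 0) = 0
n3 = OR(n1, n2) = OR(0, 0) = 0
n4 = NOT(n3) = NOT 0 = 1
n5 = OR(n4, x6) = OR(1, 1) = 1
n6 = AND(n5, x2) = AND(1, 1) = 1
n7 = AND(x3, n6) = AND(1, 1) = 1
So n7 = 1 as required.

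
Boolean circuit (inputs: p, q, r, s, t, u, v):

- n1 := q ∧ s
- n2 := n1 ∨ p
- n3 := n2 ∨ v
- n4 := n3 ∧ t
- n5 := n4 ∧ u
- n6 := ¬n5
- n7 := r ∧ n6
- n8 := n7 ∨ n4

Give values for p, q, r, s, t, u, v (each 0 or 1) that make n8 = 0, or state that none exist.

p=0, q=0, r=0, s=1, t=0, u=1, v=0

n8 = n7 ∨ n4 must be 0, so both n7 = 0 and n4 = 0.
n7 = r ∧ n6 must be 0, so at least one of r, n6 is 0.
n4 = n3 ∧ t must be 0, so at least one of n3, t is 0.
Check with p=0, q=0, r=0, s=1, t=0, u=1, v=0:
n1 = q ∧ s = 0 ∧ 1 = 0
n2 = n1 ∨ p = 0 ∨ 0 = 0
n3 = n2 ∨ v = 0 ∨ 0 = 0
n4 = n3 ∧ t = 0 ∧ 0 = 0
n5 = n4 ∧ u = 0 ∧ 1 = 0
n6 = ¬n5 = ¬0 = 1
n7 = r ∧ n6 = 0 ∧ 1 = 0
n8 = n7 ∨ n4 = 0 ∨ 0 = 0
So n8 = 0 as required.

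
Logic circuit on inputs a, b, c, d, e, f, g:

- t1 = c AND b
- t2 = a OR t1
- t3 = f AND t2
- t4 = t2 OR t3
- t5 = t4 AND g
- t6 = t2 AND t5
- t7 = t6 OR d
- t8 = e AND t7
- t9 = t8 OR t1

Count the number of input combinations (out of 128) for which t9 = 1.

t9 = t8 OR t1 must be 1, so at least one of t8, t1 is 1.
Enumerating the 128 input combinations, 62 give t9 = 1 and 66 give t9 = 0.

62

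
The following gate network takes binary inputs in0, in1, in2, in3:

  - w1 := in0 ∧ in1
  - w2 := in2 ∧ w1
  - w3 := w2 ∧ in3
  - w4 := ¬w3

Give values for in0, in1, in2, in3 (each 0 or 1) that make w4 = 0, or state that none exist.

in0=1 in1=1 in2=1 in3=1

w4 = ¬w3 must be 0, so w3 = 1.
Check with in0=1 in1=1 in2=1 in3=1:
w1 = in0 ∧ in1 = 1 ∧ 1 = 1
w2 = in2 ∧ w1 = 1 ∧ 1 = 1
w3 = w2 ∧ in3 = 1 ∧ 1 = 1
w4 = ¬w3 = ¬1 = 0
So w4 = 0 as required.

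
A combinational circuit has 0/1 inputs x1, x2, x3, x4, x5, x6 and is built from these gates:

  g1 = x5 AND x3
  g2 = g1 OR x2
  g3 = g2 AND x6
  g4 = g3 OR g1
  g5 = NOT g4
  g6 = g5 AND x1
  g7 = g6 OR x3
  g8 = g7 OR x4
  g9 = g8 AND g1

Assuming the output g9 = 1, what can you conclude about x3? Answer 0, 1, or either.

g9 = g8 AND g1 must be 1, so both g8 = 1 and g1 = 1.
g8 = g7 OR x4 must be 1, so at least one of g7, x4 is 1.
Every assignment with g9 = 1 has x3 = 1; there are 16 such assignment(s).

1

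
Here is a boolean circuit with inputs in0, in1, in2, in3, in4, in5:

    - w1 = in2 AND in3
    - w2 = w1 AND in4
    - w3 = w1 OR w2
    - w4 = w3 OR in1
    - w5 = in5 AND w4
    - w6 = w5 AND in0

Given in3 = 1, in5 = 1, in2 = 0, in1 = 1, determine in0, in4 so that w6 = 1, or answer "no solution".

in0=1 in4=0

Check with in3 = 1, in5 = 1, in2 = 0, in1 = 1 and in0=1, in4=0:
w1 = in2 AND in3 = 0 AND 1 = 0
w2 = w1 AND in4 = 0 AND 0 = 0
w3 = w1 OR w2 = 0 OR 0 = 0
w4 = w3 OR in1 = 0 OR 1 = 1
w5 = in5 AND w4 = 1 AND 1 = 1
w6 = w5 AND in0 = 1 AND 1 = 1
So w6 = 1.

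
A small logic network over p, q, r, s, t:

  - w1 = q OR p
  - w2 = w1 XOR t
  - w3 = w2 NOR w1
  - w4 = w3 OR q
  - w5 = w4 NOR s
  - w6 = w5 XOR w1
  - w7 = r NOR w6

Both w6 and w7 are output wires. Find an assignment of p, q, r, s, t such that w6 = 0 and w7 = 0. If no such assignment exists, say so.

p=1 q=0 r=1 s=0 t=0

Check with p=1 q=0 r=1 s=0 t=0:
w1 = q OR p = 0 OR 1 = 1
w2 = w1 XOR t = 1 XOR 0 = 1
w3 = w2 NOR w1 = 1 NOR 1 = 0
w4 = w3 OR q = 0 OR 0 = 0
w5 = w4 NOR s = 0 NOR 0 = 1
w6 = w5 XOR w1 = 1 XOR 1 = 0
w7 = r NOR w6 = 1 NOR 0 = 0
So w6 = 0 and w7 = 0.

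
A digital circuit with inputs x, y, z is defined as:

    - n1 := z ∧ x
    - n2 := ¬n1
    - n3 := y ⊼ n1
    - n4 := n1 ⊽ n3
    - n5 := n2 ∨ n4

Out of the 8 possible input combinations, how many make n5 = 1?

n5 = n2 ∨ n4 must be 1, so at least one of n2, n4 is 1.
Satisfying assignments:
  x=0, y=0, z=0
  x=0, y=0, z=1
  x=0, y=1, z=0
  x=0, y=1, z=1
  x=1, y=0, z=0
  x=1, y=1, z=0

6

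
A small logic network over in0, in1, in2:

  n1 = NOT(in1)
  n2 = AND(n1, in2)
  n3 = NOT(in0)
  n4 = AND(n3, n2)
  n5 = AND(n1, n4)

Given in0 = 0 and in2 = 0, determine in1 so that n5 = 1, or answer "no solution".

With in0 = 0 and in2 = 0 fixed, none of the 2 settings of in1 give n5 = 1.
For example, with in1=1:
n1 = NOT(in1) = NOT 1 = 0
n2 = AND(n1, in2) = AND(0, 0) = 0
n3 = NOT(in0) = NOT 0 = 1
n4 = AND(n3, n2) = AND(1, 0) = 0
n5 = AND(n1, n4) = AND(0, 0) = 0
giving n5 = 0 ≠ 1.

no solution exists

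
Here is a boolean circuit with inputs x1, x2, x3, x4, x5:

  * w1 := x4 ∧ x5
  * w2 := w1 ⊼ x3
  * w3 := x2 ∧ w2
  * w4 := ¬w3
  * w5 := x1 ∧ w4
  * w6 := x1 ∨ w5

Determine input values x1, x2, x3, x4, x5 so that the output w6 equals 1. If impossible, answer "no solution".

x1=1, x2=1, x3=0, x4=0, x5=0

w6 = x1 ∨ w5 must be 1, so at least one of x1, w5 is 1.
Check with x1=1, x2=1, x3=0, x4=0, x5=0:
w1 = x4 ∧ x5 = 0 ∧ 0 = 0
w2 = w1 ⊼ x3 = 0 ⊼ 0 = 1
w3 = x2 ∧ w2 = 1 ∧ 1 = 1
w4 = ¬w3 = ¬1 = 0
w5 = x1 ∧ w4 = 1 ∧ 0 = 0
w6 = x1 ∨ w5 = 1 ∨ 0 = 1
So w6 = 1 as required.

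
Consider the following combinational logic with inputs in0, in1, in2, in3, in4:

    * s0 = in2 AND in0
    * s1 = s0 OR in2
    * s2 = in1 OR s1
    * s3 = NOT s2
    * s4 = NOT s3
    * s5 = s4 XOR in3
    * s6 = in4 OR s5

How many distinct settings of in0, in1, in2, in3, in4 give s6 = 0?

8

s6 = in4 OR s5 must be 0, so both in4 = 0 and s5 = 0.
s5 = s4 XOR in3 must be 0, so s4 and in3 are equal.
Enumerating the 32 input combinations, 8 give s6 = 0 and 24 give s6 = 1.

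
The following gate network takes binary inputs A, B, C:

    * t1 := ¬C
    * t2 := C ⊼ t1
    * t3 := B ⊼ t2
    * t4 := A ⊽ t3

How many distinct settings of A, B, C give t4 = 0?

t4 = A ⊽ t3 must be 0, so at least one of A, t3 is 1.
Satisfying assignments:
  A=0, B=0, C=0
  A=0, B=0, C=1
  A=1, B=0, C=0
  A=1, B=0, C=1
  A=1, B=1, C=0
  A=1, B=1, C=1

6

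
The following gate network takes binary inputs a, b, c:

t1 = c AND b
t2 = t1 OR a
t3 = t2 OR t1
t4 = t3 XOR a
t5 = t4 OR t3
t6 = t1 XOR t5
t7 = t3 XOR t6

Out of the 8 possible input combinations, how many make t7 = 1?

2

t7 = t3 XOR t6 must be 1, so t3 and t6 differ.
Enumerating the 8 input combinations, 2 give t7 = 1 and 6 give t7 = 0.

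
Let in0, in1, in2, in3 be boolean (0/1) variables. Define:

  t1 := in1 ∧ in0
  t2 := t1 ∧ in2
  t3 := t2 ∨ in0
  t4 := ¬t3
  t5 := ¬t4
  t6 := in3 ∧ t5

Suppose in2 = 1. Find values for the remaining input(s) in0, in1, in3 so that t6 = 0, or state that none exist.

t6 = in3 ∧ t5 must be 0, so at least one of in3, t5 is 0.
Check with in2 = 1 and in0=0, in1=1, in3=0:
t1 = in1 ∧ in0 = 1 ∧ 0 = 0
t2 = t1 ∧ in2 = 0 ∧ 1 = 0
t3 = t2 ∨ in0 = 0 ∨ 0 = 0
t4 = ¬t3 = ¬0 = 1
t5 = ¬t4 = ¬1 = 0
t6 = in3 ∧ t5 = 0 ∧ 0 = 0
So t6 = 0.

in0=0, in1=1, in3=0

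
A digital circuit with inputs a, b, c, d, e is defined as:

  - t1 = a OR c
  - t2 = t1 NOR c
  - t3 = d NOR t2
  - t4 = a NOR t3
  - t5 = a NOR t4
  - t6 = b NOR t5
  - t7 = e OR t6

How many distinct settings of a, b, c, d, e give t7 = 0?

9

t7 = e OR t6 must be 0, so both e = 0 and t6 = 0.
t6 = b NOR t5 must be 0, so at least one of b, t5 is 1.
Enumerating the 32 input combinations, 9 give t7 = 0 and 23 give t7 = 1.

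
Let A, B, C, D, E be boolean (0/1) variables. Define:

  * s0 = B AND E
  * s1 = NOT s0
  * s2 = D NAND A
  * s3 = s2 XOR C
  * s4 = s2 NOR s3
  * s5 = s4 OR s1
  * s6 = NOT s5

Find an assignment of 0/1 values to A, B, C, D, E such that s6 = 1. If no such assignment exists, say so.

A=0 B=1 C=0 D=0 E=1

s6 = NOT s5 must be 1, so s5 = 0.
s5 = s4 OR s1 must be 0, so both s4 = 0 and s1 = 0.
s4 = s2 NOR s3 must be 0, so at least one of s2, s3 is 1.
Check with A=0 B=1 C=0 D=0 E=1:
s0 = B AND E = 1 AND 1 = 1
s1 = NOT s0 = NOT 1 = 0
s2 = D NAND A = 0 NAND 0 = 1
s3 = s2 XOR C = 1 XOR 0 = 1
s4 = s2 NOR s3 = 1 NOR 1 = 0
s5 = s4 OR s1 = 0 OR 0 = 0
s6 = NOT s5 = NOT 0 = 1
So s6 = 1 as required.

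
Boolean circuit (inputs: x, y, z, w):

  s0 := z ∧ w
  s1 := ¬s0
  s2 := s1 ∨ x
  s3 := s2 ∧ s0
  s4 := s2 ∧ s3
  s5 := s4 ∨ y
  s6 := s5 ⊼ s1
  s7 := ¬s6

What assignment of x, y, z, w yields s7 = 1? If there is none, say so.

x=0, y=1, z=1, w=0

s7 = ¬s6 must be 1, so s6 = 0.
Check with x=0, y=1, z=1, w=0:
s0 = z ∧ w = 1 ∧ 0 = 0
s1 = ¬s0 = ¬0 = 1
s2 = s1 ∨ x = 1 ∨ 0 = 1
s3 = s2 ∧ s0 = 1 ∧ 0 = 0
s4 = s2 ∧ s3 = 1 ∧ 0 = 0
s5 = s4 ∨ y = 0 ∨ 1 = 1
s6 = s5 ⊼ s1 = 1 ⊼ 1 = 0
s7 = ¬s6 = ¬0 = 1
So s7 = 1 as required.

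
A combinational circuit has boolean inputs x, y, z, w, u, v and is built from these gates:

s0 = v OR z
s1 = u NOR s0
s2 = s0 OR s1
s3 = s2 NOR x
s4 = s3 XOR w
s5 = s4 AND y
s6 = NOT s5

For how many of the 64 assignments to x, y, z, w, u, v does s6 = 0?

s6 = NOT s5 must be 0, so s5 = 1.
s5 = s4 AND y must be 1, so both s4 = 1 and y = 1.
Enumerating the 64 input combinations, 16 give s6 = 0 and 48 give s6 = 1.

16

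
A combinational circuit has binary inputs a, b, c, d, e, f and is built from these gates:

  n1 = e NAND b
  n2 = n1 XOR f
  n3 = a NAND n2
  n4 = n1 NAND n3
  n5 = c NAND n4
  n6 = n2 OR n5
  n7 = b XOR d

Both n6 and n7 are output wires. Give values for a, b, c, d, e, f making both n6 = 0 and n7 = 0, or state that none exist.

Check with a=1, b=1, c=1, d=1, e=1, f=0:
n1 = e NAND b = 1 NAND 1 = 0
n2 = n1 XOR f = 0 XOR 0 = 0
n3 = a NAND n2 = 1 NAND 0 = 1
n4 = n1 NAND n3 = 0 NAND 1 = 1
n5 = c NAND n4 = 1 NAND 1 = 0
n6 = n2 OR n5 = 0 OR 0 = 0
n7 = b XOR d = 1 XOR 1 = 0
So n6 = 0 and n7 = 0.

a=1, b=1, c=1, d=1, e=1, f=0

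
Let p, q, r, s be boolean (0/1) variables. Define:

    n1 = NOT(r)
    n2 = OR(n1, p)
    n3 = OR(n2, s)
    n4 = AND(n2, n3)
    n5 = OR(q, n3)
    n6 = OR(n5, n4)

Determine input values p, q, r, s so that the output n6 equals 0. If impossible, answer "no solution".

n6 = OR(n5, n4) must be 0, so both n5 = 0 and n4 = 0.
n5 = OR(q, n3) must be 0, so both q = 0 and n3 = 0.
Check with p=0 q=0 r=1 s=0:
n1 = NOT(r) = NOT 1 = 0
n2 = OR(n1, p) = OR(0, 0) = 0
n3 = OR(n2, s) = OR(0, 0) = 0
n4 = AND(n2, n3) = AND(0, 0) = 0
n5 = OR(q, n3) = OR(0, 0) = 0
n6 = OR(n5, n4) = OR(0, 0) = 0
So n6 = 0 as required.

p=0 q=0 r=1 s=0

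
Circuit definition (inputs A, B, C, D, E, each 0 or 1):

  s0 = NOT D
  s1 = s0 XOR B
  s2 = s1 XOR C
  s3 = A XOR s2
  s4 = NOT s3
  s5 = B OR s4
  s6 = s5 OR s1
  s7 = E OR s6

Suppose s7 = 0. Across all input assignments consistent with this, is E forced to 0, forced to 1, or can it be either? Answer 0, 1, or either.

0

s7 = E OR s6 must be 0, so both E = 0 and s6 = 0.
s6 = s5 OR s1 must be 0, so both s5 = 0 and s1 = 0.
s5 = B OR s4 must be 0, so both B = 0 and s4 = 0.
Every assignment with s7 = 0 has E = 0; there are 2 such assignment(s).
  A=0, B=0, C=1, D=1, E=0
  A=1, B=0, C=0, D=1, E=0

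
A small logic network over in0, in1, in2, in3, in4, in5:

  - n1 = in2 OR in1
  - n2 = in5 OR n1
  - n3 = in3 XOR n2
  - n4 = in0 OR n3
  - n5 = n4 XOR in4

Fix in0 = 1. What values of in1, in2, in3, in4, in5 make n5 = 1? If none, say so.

n5 = n4 XOR in4 must be 1, so n4 and in4 differ.
Check with in0 = 1 and in1=0, in2=0, in3=1, in4=0, in5=0:
n1 = in2 OR in1 = 0 OR 0 = 0
n2 = in5 OR n1 = 0 OR 0 = 0
n3 = in3 XOR n2 = 1 XOR 0 = 1
n4 = in0 OR n3 = 1 OR 1 = 1
n5 = n4 XOR in4 = 1 XOR 0 = 1
So n5 = 1.

in1=0, in2=0, in3=1, in4=0, in5=0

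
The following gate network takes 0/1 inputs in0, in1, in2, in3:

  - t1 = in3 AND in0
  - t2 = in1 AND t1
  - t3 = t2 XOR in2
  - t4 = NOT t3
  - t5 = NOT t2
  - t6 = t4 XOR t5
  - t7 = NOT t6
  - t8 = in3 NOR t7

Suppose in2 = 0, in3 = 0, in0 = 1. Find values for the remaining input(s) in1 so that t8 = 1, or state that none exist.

With in2 = 0, in3 = 0, in0 = 1 fixed, none of the 2 settings of in1 give t8 = 1.
For example, with in1=0:
t1 = in3 AND in0 = 0 AND 1 = 0
t2 = in1 AND t1 = 0 AND 0 = 0
t3 = t2 XOR in2 = 0 XOR 0 = 0
t4 = NOT t3 = NOT 0 = 1
t5 = NOT t2 = NOT 0 = 1
t6 = t4 XOR t5 = 1 XOR 1 = 0
t7 = NOT t6 = NOT 0 = 1
t8 = in3 NOR t7 = 0 NOR 1 = 0
giving t8 = 0 ≠ 1.

no solution exists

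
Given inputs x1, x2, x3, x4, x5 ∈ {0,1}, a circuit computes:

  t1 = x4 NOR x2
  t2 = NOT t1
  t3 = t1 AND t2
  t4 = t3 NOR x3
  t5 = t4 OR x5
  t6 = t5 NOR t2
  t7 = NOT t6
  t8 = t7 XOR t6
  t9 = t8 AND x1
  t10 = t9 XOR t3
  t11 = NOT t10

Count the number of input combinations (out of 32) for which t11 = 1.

t11 = NOT t10 must be 1, so t10 = 0.
t10 = t9 XOR t3 must be 0, so t9 and t3 are equal.
Enumerating the 32 input combinations, 16 give t11 = 1 and 16 give t11 = 0.

16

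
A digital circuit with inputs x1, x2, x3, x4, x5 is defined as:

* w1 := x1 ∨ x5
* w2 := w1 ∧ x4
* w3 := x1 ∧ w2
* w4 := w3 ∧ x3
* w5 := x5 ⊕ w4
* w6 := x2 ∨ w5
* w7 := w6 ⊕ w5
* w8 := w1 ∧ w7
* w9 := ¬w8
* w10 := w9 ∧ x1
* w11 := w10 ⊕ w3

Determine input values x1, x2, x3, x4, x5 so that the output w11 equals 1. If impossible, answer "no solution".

x1=1, x2=1, x3=1, x4=0, x5=1

w11 = w10 ⊕ w3 must be 1, so w10 and w3 differ.
Check with x1=1, x2=1, x3=1, x4=0, x5=1:
w1 = x1 ∨ x5 = 1 ∨ 1 = 1
w2 = w1 ∧ x4 = 1 ∧ 0 = 0
w3 = x1 ∧ w2 = 1 ∧ 0 = 0
w4 = w3 ∧ x3 = 0 ∧ 1 = 0
w5 = x5 ⊕ w4 = 1 ⊕ 0 = 1
w6 = x2 ∨ w5 = 1 ∨ 1 = 1
w7 = w6 ⊕ w5 = 1 ⊕ 1 = 0
w8 = w1 ∧ w7 = 1 ∧ 0 = 0
w9 = ¬w8 = ¬0 = 1
w10 = w9 ∧ x1 = 1 ∧ 1 = 1
w11 = w10 ⊕ w3 = 1 ⊕ 0 = 1
So w11 = 1 as required.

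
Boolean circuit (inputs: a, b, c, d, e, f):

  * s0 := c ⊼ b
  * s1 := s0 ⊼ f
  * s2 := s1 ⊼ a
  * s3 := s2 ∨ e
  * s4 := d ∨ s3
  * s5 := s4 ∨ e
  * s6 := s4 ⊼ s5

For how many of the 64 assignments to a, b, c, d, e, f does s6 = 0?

s6 = s4 ⊼ s5 must be 0, so both s4 = 1 and s5 = 1.
s4 = d ∨ s3 must be 1, so at least one of d, s3 is 1.
s5 = s4 ∨ e must be 1, so at least one of s4, e is 1.
Enumerating the 64 input combinations, 59 give s6 = 0 and 5 give s6 = 1.

59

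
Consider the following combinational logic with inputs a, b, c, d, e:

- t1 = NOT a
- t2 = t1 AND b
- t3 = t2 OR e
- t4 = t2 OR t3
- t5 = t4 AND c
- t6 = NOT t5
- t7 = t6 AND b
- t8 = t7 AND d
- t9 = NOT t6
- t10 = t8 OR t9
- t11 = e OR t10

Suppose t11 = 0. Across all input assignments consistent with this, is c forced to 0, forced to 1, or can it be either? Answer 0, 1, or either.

Both values of c occur among assignments with t11 = 0:
  c=0: a=0, b=0, c=0, d=0, e=0
  c=1: a=0, b=0, c=1, d=0, e=0

either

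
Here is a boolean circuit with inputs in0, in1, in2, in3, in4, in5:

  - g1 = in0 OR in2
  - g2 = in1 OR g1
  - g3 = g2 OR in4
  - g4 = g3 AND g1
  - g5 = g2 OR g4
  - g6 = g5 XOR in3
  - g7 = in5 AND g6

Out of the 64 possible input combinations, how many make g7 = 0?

48

g7 = in5 AND g6 must be 0, so at least one of in5, g6 is 0.
Enumerating the 64 input combinations, 48 give g7 = 0 and 16 give g7 = 1.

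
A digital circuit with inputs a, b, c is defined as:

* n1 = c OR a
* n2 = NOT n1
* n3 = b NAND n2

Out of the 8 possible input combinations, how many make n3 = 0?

n3 = b NAND n2 must be 0, so both b = 1 and n2 = 1.
Enumerating the 8 input combinations, 1 give n3 = 0 and 7 give n3 = 1.

1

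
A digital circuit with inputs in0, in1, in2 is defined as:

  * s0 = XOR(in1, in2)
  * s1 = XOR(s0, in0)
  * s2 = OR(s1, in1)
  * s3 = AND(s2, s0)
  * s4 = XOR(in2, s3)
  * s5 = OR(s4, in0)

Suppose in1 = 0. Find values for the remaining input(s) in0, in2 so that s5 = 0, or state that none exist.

in0=0, in2=0

Check with in1 = 0 and in0=0, in2=0:
s0 = XOR(in1, in2) = XOR(0, 0) = 0
s1 = XOR(s0, in0) = XOR(0, 0) = 0
s2 = OR(s1, in1) = OR(0, 0) = 0
s3 = AND(s2, s0) = AND(0, 0) = 0
s4 = XOR(in2, s3) = XOR(0, 0) = 0
s5 = OR(s4, in0) = OR(0, 0) = 0
So s5 = 0.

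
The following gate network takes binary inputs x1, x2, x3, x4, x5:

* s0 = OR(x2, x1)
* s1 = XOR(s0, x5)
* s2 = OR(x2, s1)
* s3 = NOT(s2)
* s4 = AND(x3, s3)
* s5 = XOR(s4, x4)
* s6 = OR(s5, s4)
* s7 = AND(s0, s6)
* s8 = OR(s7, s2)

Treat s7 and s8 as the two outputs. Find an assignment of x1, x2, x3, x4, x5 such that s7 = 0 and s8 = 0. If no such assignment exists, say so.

x1=1 x2=0 x3=0 x4=0 x5=1

Check with x1=1 x2=0 x3=0 x4=0 x5=1:
s0 = OR(x2, x1) = OR(0, 1) = 1
s1 = XOR(s0, x5) = XOR(1, 1) = 0
s2 = OR(x2, s1) = OR(0, 0) = 0
s3 = NOT(s2) = NOT 0 = 1
s4 = AND(x3, s3) = AND(0, 1) = 0
s5 = XOR(s4, x4) = XOR(0, 0) = 0
s6 = OR(s5, s4) = OR(0, 0) = 0
s7 = AND(s0, s6) = AND(1, 0) = 0
s8 = OR(s7, s2) = OR(0, 0) = 0
So s7 = 0 and s8 = 0.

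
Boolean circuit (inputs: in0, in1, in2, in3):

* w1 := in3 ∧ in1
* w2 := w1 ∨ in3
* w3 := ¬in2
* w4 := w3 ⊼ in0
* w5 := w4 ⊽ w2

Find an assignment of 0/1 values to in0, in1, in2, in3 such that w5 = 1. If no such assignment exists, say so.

in0=1, in1=0, in2=0, in3=0

w5 = w4 ⊽ w2 must be 1, so both w4 = 0 and w2 = 0.
w4 = w3 ⊼ in0 must be 0, so both w3 = 1 and in0 = 1.
Check with in0=1, in1=0, in2=0, in3=0:
w1 = in3 ∧ in1 = 0 ∧ 0 = 0
w2 = w1 ∨ in3 = 0 ∨ 0 = 0
w3 = ¬in2 = ¬0 = 1
w4 = w3 ⊼ in0 = 1 ⊼ 1 = 0
w5 = w4 ⊽ w2 = 0 ⊽ 0 = 1
So w5 = 1 as required.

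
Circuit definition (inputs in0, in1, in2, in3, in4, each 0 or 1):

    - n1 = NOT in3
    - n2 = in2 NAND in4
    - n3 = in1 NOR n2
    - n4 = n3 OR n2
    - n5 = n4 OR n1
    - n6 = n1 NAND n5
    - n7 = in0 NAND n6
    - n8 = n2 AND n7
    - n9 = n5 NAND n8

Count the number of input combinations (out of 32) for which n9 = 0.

n9 = n5 NAND n8 must be 0, so both n5 = 1 and n8 = 1.
n5 = n4 OR n1 must be 1, so at least one of n4, n1 is 1.
Enumerating the 32 input combinations, 18 give n9 = 0 and 14 give n9 = 1.

18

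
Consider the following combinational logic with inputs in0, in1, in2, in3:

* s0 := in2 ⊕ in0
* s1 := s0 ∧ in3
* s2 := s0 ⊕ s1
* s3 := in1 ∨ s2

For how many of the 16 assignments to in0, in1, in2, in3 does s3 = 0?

s3 = in1 ∨ s2 must be 0, so both in1 = 0 and s2 = 0.
Satisfying assignments:
  in0=0, in1=0, in2=0, in3=0
  in0=0, in1=0, in2=0, in3=1
  in0=0, in1=0, in2=1, in3=1
  in0=1, in1=0, in2=0, in3=1
  in0=1, in1=0, in2=1, in3=0
  in0=1, in1=0, in2=1, in3=1

6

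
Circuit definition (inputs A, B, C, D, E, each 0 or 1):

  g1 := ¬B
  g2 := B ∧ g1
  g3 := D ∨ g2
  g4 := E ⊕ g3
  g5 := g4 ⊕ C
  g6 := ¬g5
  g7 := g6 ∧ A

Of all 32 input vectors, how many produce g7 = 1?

8

g7 = g6 ∧ A must be 1, so both g6 = 1 and A = 1.
g6 = ¬g5 must be 1, so g5 = 0.
g5 = g4 ⊕ C must be 0, so g4 and C are equal.
Enumerating the 32 input combinations, 8 give g7 = 1 and 24 give g7 = 0.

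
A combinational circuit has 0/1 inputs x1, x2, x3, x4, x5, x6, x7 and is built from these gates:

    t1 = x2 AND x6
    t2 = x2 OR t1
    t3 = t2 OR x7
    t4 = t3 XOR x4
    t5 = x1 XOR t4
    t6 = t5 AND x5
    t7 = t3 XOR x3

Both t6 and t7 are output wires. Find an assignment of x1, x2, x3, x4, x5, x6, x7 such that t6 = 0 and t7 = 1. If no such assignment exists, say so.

x1=1, x2=0, x3=0, x4=0, x5=0, x6=1, x7=1

Check with x1=1, x2=0, x3=0, x4=0, x5=0, x6=1, x7=1:
t1 = x2 AND x6 = 0 AND 1 = 0
t2 = x2 OR t1 = 0 OR 0 = 0
t3 = t2 OR x7 = 0 OR 1 = 1
t4 = t3 XOR x4 = 1 XOR 0 = 1
t5 = x1 XOR t4 = 1 XOR 1 = 0
t6 = t5 AND x5 = 0 AND 0 = 0
t7 = t3 XOR x3 = 1 XOR 0 = 1
So t6 = 0 and t7 = 1.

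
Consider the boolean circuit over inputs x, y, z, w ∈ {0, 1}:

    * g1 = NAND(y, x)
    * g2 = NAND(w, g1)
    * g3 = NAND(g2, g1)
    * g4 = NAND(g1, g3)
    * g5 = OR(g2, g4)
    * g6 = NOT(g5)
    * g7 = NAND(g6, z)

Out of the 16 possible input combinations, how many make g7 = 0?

3

g7 = NAND(g6, z) must be 0, so both g6 = 1 and z = 1.
g6 = NOT(g5) must be 1, so g5 = 0.
Enumerating the 16 input combinations, 3 give g7 = 0 and 13 give g7 = 1.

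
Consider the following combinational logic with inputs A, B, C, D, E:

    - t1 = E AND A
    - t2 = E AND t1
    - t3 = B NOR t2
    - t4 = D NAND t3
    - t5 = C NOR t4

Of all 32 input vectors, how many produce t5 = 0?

t5 = C NOR t4 must be 0, so at least one of C, t4 is 1.
Enumerating the 32 input combinations, 29 give t5 = 0 and 3 give t5 = 1.

29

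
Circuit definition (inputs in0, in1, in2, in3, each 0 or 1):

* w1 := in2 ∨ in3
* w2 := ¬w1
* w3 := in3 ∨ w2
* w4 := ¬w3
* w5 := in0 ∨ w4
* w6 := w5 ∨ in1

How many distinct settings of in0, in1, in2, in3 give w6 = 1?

13

w6 = w5 ∨ in1 must be 1, so at least one of w5, in1 is 1.
Enumerating the 16 input combinations, 13 give w6 = 1 and 3 give w6 = 0.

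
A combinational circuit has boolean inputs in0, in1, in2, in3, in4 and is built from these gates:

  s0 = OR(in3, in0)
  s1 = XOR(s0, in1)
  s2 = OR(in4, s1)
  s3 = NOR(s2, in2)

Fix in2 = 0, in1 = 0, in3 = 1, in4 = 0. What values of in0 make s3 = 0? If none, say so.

in0=0

s3 = NOR(s2, in2) must be 0, so at least one of s2, in2 is 1.
Check with in2 = 0, in1 = 0, in3 = 1, in4 = 0 and in0=0:
s0 = OR(in3, in0) = OR(1, 0) = 1
s1 = XOR(s0, in1) = XOR(1, 0) = 1
s2 = OR(in4, s1) = OR(0, 1) = 1
s3 = NOR(s2, in2) = NOR(1, 0) = 0
So s3 = 0.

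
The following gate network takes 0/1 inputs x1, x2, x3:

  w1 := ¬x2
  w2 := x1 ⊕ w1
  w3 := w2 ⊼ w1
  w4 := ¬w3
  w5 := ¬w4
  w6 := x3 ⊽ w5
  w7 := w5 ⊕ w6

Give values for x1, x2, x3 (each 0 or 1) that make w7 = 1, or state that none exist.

Check with x1=1, x2=0, x3=1:
w1 = ¬x2 = ¬0 = 1
w2 = x1 ⊕ w1 = 1 ⊕ 1 = 0
w3 = w2 ⊼ w1 = 0 ⊼ 1 = 1
w4 = ¬w3 = ¬1 = 0
w5 = ¬w4 = ¬0 = 1
w6 = x3 ⊽ w5 = 1 ⊽ 1 = 0
w7 = w5 ⊕ w6 = 1 ⊕ 0 = 1
So w7 = 1 as required.

x1=1, x2=0, x3=1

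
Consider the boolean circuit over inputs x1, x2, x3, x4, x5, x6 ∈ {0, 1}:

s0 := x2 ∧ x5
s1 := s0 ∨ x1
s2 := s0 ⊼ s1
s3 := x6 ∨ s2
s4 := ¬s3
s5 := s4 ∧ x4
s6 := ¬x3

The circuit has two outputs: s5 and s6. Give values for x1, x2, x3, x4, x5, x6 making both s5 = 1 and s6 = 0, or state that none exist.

Check with x1=0, x2=1, x3=1, x4=1, x5=1, x6=0:
s0 = x2 ∧ x5 = 1 ∧ 1 = 1
s1 = s0 ∨ x1 = 1 ∨ 0 = 1
s2 = s0 ⊼ s1 = 1 ⊼ 1 = 0
s3 = x6 ∨ s2 = 0 ∨ 0 = 0
s4 = ¬s3 = ¬0 = 1
s5 = s4 ∧ x4 = 1 ∧ 1 = 1
s6 = ¬x3 = ¬1 = 0
So s5 = 1 and s6 = 0.

x1=0, x2=1, x3=1, x4=1, x5=1, x6=0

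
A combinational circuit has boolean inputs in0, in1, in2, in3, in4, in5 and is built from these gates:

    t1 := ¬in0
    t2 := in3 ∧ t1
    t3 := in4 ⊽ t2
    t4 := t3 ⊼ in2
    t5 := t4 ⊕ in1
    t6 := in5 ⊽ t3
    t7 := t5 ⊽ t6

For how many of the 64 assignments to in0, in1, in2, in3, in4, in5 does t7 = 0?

42

t7 = t5 ⊽ t6 must be 0, so at least one of t5, t6 is 1.
Enumerating the 64 input combinations, 42 give t7 = 0 and 22 give t7 = 1.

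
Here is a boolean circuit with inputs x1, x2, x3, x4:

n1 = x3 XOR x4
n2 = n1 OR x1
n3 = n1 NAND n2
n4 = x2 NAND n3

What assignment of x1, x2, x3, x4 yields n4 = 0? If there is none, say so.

x1=0 x2=1 x3=1 x4=1

n4 = x2 NAND n3 must be 0, so both x2 = 1 and n3 = 1.
Check with x1=0 x2=1 x3=1 x4=1:
n1 = x3 XOR x4 = 1 XOR 1 = 0
n2 = n1 OR x1 = 0 OR 0 = 0
n3 = n1 NAND n2 = 0 NAND 0 = 1
n4 = x2 NAND n3 = 1 NAND 1 = 0
So n4 = 0 as required.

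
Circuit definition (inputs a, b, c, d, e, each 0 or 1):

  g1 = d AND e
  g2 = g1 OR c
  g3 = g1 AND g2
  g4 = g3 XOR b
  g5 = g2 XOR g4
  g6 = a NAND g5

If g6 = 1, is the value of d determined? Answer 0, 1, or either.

Both values of d occur among assignments with g6 = 1:
  d=0: a=0, b=0, c=0, d=0, e=0
  d=1: a=0, b=0, c=0, d=1, e=0

either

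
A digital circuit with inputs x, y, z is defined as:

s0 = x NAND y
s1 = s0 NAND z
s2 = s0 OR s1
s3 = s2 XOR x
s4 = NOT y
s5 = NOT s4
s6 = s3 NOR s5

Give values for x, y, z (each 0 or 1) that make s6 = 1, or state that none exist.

s6 = s3 NOR s5 must be 1, so both s3 = 0 and s5 = 0.
Check with x=1, y=0, z=1:
s0 = x NAND y = 1 NAND 0 = 1
s1 = s0 NAND z = 1 NAND 1 = 0
s2 = s0 OR s1 = 1 OR 0 = 1
s3 = s2 XOR x = 1 XOR 1 = 0
s4 = NOT y = NOT 0 = 1
s5 = NOT s4 = NOT 1 = 0
s6 = s3 NOR s5 = 0 NOR 0 = 1
So s6 = 1 as required.

x=1, y=0, z=1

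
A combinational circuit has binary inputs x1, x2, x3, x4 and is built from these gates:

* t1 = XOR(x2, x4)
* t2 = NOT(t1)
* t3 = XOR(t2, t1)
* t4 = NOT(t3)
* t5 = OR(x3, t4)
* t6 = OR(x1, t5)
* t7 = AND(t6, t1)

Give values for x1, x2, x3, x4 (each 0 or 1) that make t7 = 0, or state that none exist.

t7 = AND(t6, t1) must be 0, so at least one of t6, t1 is 0.
Check with x1=1, x2=0, x3=0, x4=0:
t1 = XOR(x2, x4) = XOR(0, 0) = 0
t2 = NOT(t1) = NOT 0 = 1
t3 = XOR(t2, t1) = XOR(1, 0) = 1
t4 = NOT(t3) = NOT 1 = 0
t5 = OR(x3, t4) = OR(0, 0) = 0
t6 = OR(x1, t5) = OR(1, 0) = 1
t7 = AND(t6, t1) = AND(1, 0) = 0
So t7 = 0 as required.

x1=1, x2=0, x3=0, x4=0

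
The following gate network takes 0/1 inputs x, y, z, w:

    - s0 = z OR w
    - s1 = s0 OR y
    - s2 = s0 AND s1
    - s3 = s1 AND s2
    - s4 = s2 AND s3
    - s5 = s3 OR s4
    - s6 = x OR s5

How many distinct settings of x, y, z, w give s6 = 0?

s6 = x OR s5 must be 0, so both x = 0 and s5 = 0.
Enumerating the 16 input combinations, 2 give s6 = 0 and 14 give s6 = 1.

2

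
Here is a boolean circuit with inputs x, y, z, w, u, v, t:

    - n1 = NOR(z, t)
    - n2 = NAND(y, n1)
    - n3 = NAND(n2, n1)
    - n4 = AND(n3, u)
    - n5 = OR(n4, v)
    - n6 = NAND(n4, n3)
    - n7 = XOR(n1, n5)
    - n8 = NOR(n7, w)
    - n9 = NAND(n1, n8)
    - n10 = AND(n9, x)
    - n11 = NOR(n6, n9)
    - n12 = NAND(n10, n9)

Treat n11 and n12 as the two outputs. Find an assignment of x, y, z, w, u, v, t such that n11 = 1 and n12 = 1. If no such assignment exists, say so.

x=1, y=1, z=0, w=0, u=1, v=1, t=0

Check with x=1, y=1, z=0, w=0, u=1, v=1, t=0:
n1 = NOR(z, t) = NOR(0, 0) = 1
n2 = NAND(y, n1) = NAND(1, 1) = 0
n3 = NAND(n2, n1) = NAND(0, 1) = 1
n4 = AND(n3, u) = AND(1, 1) = 1
n5 = OR(n4, v) = OR(1, 1) = 1
n6 = NAND(n4, n3) = NAND(1, 1) = 0
n7 = XOR(n1, n5) = XOR(1, 1) = 0
n8 = NOR(n7, w) = NOR(0, 0) = 1
n9 = NAND(n1, n8) = NAND(1, 1) = 0
n10 = AND(n9, x) = AND(0, 1) = 0
n11 = NOR(n6, n9) = NOR(0, 0) = 1
n12 = NAND(n10, n9) = NAND(0, 0) = 1
So n11 = 1 and n12 = 1.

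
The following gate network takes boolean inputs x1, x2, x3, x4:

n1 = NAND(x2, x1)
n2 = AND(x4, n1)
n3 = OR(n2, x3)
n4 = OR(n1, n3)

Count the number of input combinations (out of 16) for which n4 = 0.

2

n4 = OR(n1, n3) must be 0, so both n1 = 0 and n3 = 0.
Satisfying assignments:
  x1=1, x2=1, x3=0, x4=0
  x1=1, x2=1, x3=0, x4=1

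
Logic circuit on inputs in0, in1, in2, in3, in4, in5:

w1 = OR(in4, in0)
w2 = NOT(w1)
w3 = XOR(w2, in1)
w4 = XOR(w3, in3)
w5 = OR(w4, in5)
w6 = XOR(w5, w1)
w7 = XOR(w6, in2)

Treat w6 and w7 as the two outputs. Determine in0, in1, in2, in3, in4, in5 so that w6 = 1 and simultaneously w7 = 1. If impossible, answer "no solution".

Check with in0=0, in1=1, in2=0, in3=0, in4=0, in5=1:
w1 = OR(in4, in0) = OR(0, 0) = 0
w2 = NOT(w1) = NOT 0 = 1
w3 = XOR(w2, in1) = XOR(1, 1) = 0
w4 = XOR(w3, in3) = XOR(0, 0) = 0
w5 = OR(w4, in5) = OR(0, 1) = 1
w6 = XOR(w5, w1) = XOR(1, 0) = 1
w7 = XOR(w6, in2) = XOR(1, 0) = 1
So w6 = 1 and w7 = 1.

in0=0, in1=1, in2=0, in3=0, in4=0, in5=1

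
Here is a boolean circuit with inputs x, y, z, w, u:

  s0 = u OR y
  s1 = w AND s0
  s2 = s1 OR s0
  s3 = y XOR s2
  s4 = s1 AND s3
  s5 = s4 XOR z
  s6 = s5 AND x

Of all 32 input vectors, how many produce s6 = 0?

s6 = s5 AND x must be 0, so at least one of s5, x is 0.
Enumerating the 32 input combinations, 24 give s6 = 0 and 8 give s6 = 1.

24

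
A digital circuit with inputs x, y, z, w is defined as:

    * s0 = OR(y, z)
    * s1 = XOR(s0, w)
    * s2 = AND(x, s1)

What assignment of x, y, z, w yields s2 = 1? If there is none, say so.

s2 = AND(x, s1) must be 1, so both x = 1 and s1 = 1.
s1 = XOR(s0, w) must be 1, so s0 and w differ.
Check with x=1 y=1 z=0 w=0:
s0 = OR(y, z) = OR(1, 0) = 1
s1 = XOR(s0, w) = XOR(1, 0) = 1
s2 = AND(x, s1) = AND(1, 1) = 1
So s2 = 1 as required.

x=1 y=1 z=0 w=0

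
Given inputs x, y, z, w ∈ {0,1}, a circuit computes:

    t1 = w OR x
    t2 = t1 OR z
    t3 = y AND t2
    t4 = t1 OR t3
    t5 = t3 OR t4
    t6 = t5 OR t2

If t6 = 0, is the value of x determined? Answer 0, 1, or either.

t6 = t5 OR t2 must be 0, so both t5 = 0 and t2 = 0.
t5 = t3 OR t4 must be 0, so both t3 = 0 and t4 = 0.
Every assignment with t6 = 0 has x = 0; there are 2 such assignment(s).
  x=0, y=0, z=0, w=0
  x=0, y=1, z=0, w=0

0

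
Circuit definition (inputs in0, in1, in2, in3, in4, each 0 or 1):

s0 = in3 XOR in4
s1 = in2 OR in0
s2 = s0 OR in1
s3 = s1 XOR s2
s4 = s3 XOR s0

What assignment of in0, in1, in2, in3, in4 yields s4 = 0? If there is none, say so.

Check with in0=0, in1=1, in2=0, in3=1, in4=0:
s0 = in3 XOR in4 = 1 XOR 0 = 1
s1 = in2 OR in0 = 0 OR 0 = 0
s2 = s0 OR in1 = 1 OR 1 = 1
s3 = s1 XOR s2 = 0 XOR 1 = 1
s4 = s3 XOR s0 = 1 XOR 1 = 0
So s4 = 0 as required.

in0=0, in1=1, in2=0, in3=1, in4=0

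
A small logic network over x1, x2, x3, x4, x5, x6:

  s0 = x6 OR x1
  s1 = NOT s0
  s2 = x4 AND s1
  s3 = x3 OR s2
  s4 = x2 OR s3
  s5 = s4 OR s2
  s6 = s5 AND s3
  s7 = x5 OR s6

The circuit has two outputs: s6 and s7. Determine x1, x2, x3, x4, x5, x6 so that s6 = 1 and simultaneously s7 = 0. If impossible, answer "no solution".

no solution exists

Across all 64 input combinations, none give both s6 = 1 and s7 = 0.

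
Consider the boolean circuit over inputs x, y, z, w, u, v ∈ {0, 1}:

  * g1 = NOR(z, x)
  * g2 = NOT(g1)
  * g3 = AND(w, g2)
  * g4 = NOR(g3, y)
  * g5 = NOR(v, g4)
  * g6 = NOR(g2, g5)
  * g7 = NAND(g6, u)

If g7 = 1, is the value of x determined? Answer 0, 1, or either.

either

Both values of x occur among assignments with g7 = 1:
  x=0: x=0, y=0, z=0, w=0, u=0, v=0
  x=1: x=1, y=0, z=0, w=0, u=0, v=0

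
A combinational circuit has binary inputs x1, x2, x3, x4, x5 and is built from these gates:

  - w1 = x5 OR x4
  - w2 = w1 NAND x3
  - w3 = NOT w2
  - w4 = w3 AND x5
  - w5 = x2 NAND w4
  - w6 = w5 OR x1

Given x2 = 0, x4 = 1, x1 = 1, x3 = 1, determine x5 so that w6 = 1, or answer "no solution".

x5=1

w6 = w5 OR x1 must be 1, so at least one of w5, x1 is 1.
Check with x2 = 0, x4 = 1, x1 = 1, x3 = 1 and x5=1:
w1 = x5 OR x4 = 1 OR 1 = 1
w2 = w1 NAND x3 = 1 NAND 1 = 0
w3 = NOT w2 = NOT 0 = 1
w4 = w3 AND x5 = 1 AND 1 = 1
w5 = x2 NAND w4 = 0 NAND 1 = 1
w6 = w5 OR x1 = 1 OR 1 = 1
So w6 = 1.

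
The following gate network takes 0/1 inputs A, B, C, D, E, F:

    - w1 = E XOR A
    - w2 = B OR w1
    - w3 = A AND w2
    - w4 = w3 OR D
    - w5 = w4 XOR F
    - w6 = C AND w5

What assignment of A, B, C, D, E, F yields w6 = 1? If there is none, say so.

A=1, B=1, C=1, D=1, E=1, F=0

Check with A=1, B=1, C=1, D=1, E=1, F=0:
w1 = E XOR A = 1 XOR 1 = 0
w2 = B OR w1 = 1 OR 0 = 1
w3 = A AND w2 = 1 AND 1 = 1
w4 = w3 OR D = 1 OR 1 = 1
w5 = w4 XOR F = 1 XOR 0 = 1
w6 = C AND w5 = 1 AND 1 = 1
So w6 = 1 as required.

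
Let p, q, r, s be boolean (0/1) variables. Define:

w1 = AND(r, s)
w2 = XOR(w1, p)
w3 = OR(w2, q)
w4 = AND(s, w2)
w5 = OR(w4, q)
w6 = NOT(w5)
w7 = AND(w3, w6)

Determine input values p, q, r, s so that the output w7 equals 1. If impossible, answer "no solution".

w7 = AND(w3, w6) must be 1, so both w3 = 1 and w6 = 1.
Check with p=1 q=0 r=1 s=0:
w1 = AND(r, s) = AND(1, 0) = 0
w2 = XOR(w1, p) = XOR(0, 1) = 1
w3 = OR(w2, q) = OR(1, 0) = 1
w4 = AND(s, w2) = AND(0, 1) = 0
w5 = OR(w4, q) = OR(0, 0) = 0
w6 = NOT(w5) = NOT 0 = 1
w7 = AND(w3, w6) = AND(1, 1) = 1
So w7 = 1 as required.

p=1 q=0 r=1 s=0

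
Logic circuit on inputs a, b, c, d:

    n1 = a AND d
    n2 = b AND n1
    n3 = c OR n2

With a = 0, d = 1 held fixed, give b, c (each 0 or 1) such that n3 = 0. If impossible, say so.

n3 = c OR n2 must be 0, so both c = 0 and n2 = 0.
Check with a = 0, d = 1 and b=1, c=0:
n1 = a AND d = 0 AND 1 = 0
n2 = b AND n1 = 1 AND 0 = 0
n3 = c OR n2 = 0 OR 0 = 0
So n3 = 0.

b=1, c=0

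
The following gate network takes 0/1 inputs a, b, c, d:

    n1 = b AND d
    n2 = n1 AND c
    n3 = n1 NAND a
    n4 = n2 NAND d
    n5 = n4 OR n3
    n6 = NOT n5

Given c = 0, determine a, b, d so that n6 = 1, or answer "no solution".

With c = 0 fixed, none of the 8 settings of a, b, d give n6 = 1.
For example, with a=0, b=0, d=1:
n1 = b AND d = 0 AND 1 = 0
n2 = n1 AND c = 0 AND 0 = 0
n3 = n1 NAND a = 0 NAND 0 = 1
n4 = n2 NAND d = 0 NAND 1 = 1
n5 = n4 OR n3 = 1 OR 1 = 1
n6 = NOT n5 = NOT 1 = 0
giving n6 = 0 ≠ 1.

no solution exists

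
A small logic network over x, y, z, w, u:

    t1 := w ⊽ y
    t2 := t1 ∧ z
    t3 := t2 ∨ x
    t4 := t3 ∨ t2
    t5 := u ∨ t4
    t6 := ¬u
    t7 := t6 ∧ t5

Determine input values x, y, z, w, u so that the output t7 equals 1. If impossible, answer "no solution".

x=1, y=1, z=1, w=0, u=0

Check with x=1, y=1, z=1, w=0, u=0:
t1 = w ⊽ y = 0 ⊽ 1 = 0
t2 = t1 ∧ z = 0 ∧ 1 = 0
t3 = t2 ∨ x = 0 ∨ 1 = 1
t4 = t3 ∨ t2 = 1 ∨ 0 = 1
t5 = u ∨ t4 = 0 ∨ 1 = 1
t6 = ¬u = ¬0 = 1
t7 = t6 ∧ t5 = 1 ∧ 1 = 1
So t7 = 1 as required.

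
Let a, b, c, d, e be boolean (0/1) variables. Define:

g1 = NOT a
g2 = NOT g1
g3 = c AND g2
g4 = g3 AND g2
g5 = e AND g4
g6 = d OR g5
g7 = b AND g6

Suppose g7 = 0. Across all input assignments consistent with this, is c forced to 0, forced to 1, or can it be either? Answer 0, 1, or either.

Both values of c occur among assignments with g7 = 0:
  c=0: a=0, b=0, c=0, d=0, e=0
  c=1: a=0, b=0, c=1, d=0, e=0

either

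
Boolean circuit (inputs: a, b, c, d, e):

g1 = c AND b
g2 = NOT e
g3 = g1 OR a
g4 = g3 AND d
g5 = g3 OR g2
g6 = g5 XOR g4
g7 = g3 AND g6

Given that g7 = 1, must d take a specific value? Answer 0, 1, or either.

g7 = g3 AND g6 must be 1, so both g3 = 1 and g6 = 1.
Every assignment with g7 = 1 has d = 0; there are 10 such assignment(s).

0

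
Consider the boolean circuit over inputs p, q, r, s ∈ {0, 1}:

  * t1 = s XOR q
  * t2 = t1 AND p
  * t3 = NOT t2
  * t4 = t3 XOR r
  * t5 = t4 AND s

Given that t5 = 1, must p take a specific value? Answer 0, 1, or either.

Both values of p occur among assignments with t5 = 1:
  p=0: p=0, q=0, r=0, s=1
  p=1: p=1, q=0, r=1, s=1

either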